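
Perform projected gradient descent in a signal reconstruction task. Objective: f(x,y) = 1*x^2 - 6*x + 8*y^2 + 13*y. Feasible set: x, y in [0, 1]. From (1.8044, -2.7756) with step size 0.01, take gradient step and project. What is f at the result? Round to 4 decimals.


Step 1: Compute gradient at (1.8044, -2.7756).
grad_x = 2*1*1.8044 - 6 = -2.3912
grad_y = 2*8*-2.7756 + 13 = -31.4096
Step 2: Gradient step.
x_raw = 1.8044 - 0.01*-2.3912 = 1.8283
y_raw = -2.7756 - 0.01*-31.4096 = -2.4615
Step 3: Project onto [0, 1].
x_proj = clip(1.8283) = 1.0
y_proj = clip(-2.4615) = 0.0
Step 4: Evaluate f.
f(1.0, 0.0) = -5.0


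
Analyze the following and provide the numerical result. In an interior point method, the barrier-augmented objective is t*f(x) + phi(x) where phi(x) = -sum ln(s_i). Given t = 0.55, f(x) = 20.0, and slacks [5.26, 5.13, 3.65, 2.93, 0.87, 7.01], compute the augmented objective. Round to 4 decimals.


Step 1: Compute log-barrier.
ln values: [1.6601, 1.6351, 1.2947, 1.075, -0.1393, 1.9473]
phi = -(1.6601 + 1.6351 + 1.2947 + 1.075 - 0.1393 + 1.9473) = -7.473
Step 2: Compute augmented objective.
t*f(x) = 0.55*20.0 = 11.0
Total = 11.0 - 7.473 = 3.527


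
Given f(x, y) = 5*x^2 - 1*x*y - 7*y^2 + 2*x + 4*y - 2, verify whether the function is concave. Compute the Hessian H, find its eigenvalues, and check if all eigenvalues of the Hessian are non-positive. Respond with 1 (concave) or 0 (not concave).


The Hessian of f(x,y) = 5*x^2 - 1*x*y - 7*y^2 + 2*x + 4*y - 2 is:
H = [[10, -1], [-1, -14]]
Trace = 10 - 14 = -4
Determinant = 10*-14 - (-1)^2 = -141
Discriminant = (-4)^2 - 4*-141 = 580.0
Eigenvalues: lambda_1 = -14.0416, lambda_2 = 10.0416
The function is not concave.

0


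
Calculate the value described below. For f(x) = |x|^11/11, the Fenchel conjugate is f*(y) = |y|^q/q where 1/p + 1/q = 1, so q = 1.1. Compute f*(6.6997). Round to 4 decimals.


The conjugate exponent q satisfies 1/p + 1/q = 1.
p = 11, so q = 11/(11 - 1) = 1.1
|y|^q = 6.6997^1.1 = 8.1033
f*(6.6997) = 8.1033 / 1.1 = 7.3666


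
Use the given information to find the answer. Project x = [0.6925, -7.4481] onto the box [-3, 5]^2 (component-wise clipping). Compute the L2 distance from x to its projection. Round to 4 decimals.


Project each component onto [-3, 5].
clip(0.6925) = 0.6925, clip(-7.4481) = -3.0
Projection = [0.6925, -3.0]
Squared diffs: [0.0, 19.7856]
Distance = sqrt(19.7856) = 4.4481


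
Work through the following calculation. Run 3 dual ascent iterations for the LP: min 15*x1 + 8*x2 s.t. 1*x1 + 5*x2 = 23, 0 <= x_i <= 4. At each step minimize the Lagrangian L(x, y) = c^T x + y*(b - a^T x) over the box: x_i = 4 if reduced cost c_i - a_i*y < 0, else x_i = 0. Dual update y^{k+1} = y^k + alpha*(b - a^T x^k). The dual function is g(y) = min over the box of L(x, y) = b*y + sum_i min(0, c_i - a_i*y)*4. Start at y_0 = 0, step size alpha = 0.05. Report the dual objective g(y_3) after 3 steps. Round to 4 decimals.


Dual ascent for LP: min 15*x1 + 8*x2, 1*x1 + 5*x2 = 23, 0 <= x_i <= 4
Step 1: y^k = 0.0, reduced costs: (15.0, 8.0)
  x^k = (0.0, 0.0), subgradient = b - a^T x = 23.0
  y^{k+1} = 0.0 + 0.05*23.0 = 1.15
Step 2: y^k = 1.15, reduced costs: (13.85, 2.25)
  x^k = (0.0, 0.0), subgradient = b - a^T x = 23.0
  y^{k+1} = 1.15 + 0.05*23.0 = 2.3
Step 3: y^k = 2.3, reduced costs: (12.7, -3.5)
  x^k = (0.0, 4.0), subgradient = b - a^T x = 3.0
  y^{k+1} = 2.3 + 0.05*3.0 = 2.45
Dual objective at y_3 = 2.45: reduced costs (12.55, -4.25), box minimizer x = (0.0, 4.0)
g(y_3) = b*y + (c1 - a1*y)*x1 + (c2 - a2*y)*x2 = 23*2.45 + 12.55*0.0 + (-4.25)*4.0 = 56.35 + 0.0 - 17.0 = 39.35


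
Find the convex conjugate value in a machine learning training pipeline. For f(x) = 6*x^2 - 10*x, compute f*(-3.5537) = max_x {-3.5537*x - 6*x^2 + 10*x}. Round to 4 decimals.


f*(y) = sup_x {y*x - a*x^2 - b*x} = sup_x {(y-b)*x - a*x^2}
FOC: (y - b) - 2a*x = 0 => x* = (y - b)/(2a)
x* = (-3.5537 + 10)/(2*6) = 0.5372
f*(-3.5537) = (y-b)^2/(4a) = (-3.5537 + 10)^2/(4*6)
= 41.5548/24 = 1.7314


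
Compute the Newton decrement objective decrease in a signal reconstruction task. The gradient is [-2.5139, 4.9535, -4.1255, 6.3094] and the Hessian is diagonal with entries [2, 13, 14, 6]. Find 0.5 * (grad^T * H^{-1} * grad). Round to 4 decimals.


Step 1: H is diagonal, so H^(-1) * g = [-1.257, 0.381, -0.2947, 1.0516].
Step 2: g^T H^(-1) g = sum_i g_i^2 / H_ii
  = (-2.5139)^2/2 + (4.9535)^2/13 + (-4.1255)^2/14 + (6.3094)^2/6
  = 3.1598 + 1.8875 + 1.2157 + 6.6348 = 12.8978
Step 3: Objective decrease = 0.5 * g^T H^(-1) g = 6.4489


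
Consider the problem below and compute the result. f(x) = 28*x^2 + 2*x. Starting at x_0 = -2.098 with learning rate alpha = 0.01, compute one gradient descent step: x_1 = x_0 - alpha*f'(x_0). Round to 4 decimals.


We compute the gradient at x_0 and apply the update.
f'(x) = 56*x + 2
f'(-2.098) = 56*-2.098 + 2 = -115.488
x_1 = -2.098 - 0.01*-115.488 = -0.9431


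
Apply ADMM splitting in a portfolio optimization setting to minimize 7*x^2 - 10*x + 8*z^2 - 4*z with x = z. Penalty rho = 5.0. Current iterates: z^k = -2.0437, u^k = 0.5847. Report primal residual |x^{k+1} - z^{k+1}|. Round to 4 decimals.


ADMM iteration with rho = 5.0, z^k = -2.0437, u^k = 0.5847
Step 1: x-update.
Minimize 7*x^2 - 10*x + (5.0/2)*(x + 2.0437 + 0.5847)^2
FOC: (2*7 + 5.0)*x = 10 + 5.0*(-2.0437 - 0.5847)
x^{k+1} = -0.1654
Step 2: z-update.
Minimize 8*z^2 - 4*z + (5.0/2)*(-0.1654 - z + 0.5847)^2
FOC: (2*8 + 5.0)*z = 4 + 5.0*(-0.1654 + 0.5847)
z^{k+1} = 0.2903
Step 3: u-update.
u^{k+1} = 0.5847 - 0.1654 - 0.2903 = 0.129
Step 4: Primal residual = |-0.1654 - 0.2903| = 0.4557


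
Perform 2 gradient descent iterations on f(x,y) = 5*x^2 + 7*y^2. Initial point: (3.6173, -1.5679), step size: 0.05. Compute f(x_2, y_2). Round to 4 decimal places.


Gradient descent on f(x,y) = 5*x^2 + 7*y^2.
Starting point: (3.6173, -1.5679), alpha = 0.05
Step 1: grad_x = 2*5*3.6173 = 36.173, grad_y = 2*7*-1.5679 = -21.9506
  x_1 = 3.6173 - 0.05*36.173 = 1.8087
  y_1 = -1.5679 - 0.05*-21.9506 = -0.4704
Step 2: grad_x = 2*5*1.8087 = 18.0865, grad_y = 2*7*-0.4704 = -6.5852
  x_2 = 1.8087 - 0.05*18.0865 = 0.9043
  y_2 = -0.4704 - 0.05*-6.5852 = -0.1411
f(0.9043, -0.1411) = 5*0.9043^2 + 7*(-0.1411)^2 = 4.2284


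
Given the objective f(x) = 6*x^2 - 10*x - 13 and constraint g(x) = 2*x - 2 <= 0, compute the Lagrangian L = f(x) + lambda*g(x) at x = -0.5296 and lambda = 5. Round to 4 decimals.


Step 1: Evaluate f(x).
f(-0.5296) = 6*(-0.5296)^2 - 10*(-0.5296) - 13 = -6.0211
Step 2: Evaluate g(x).
g(-0.5296) = 2*-0.5296 - 2 = -3.0592
Step 3: Compute Lagrangian.
L = -6.0211 + 5*-3.0592 = -21.3171


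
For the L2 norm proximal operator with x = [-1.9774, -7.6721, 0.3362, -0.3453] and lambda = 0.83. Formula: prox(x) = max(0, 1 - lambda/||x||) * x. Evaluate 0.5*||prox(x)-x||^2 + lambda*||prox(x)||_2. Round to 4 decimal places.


Step 1: Compute ||x||.
||x|| = 7.9375
Step 2: Compute scaling factor.
scale = max(0, 1 - 0.83/7.9375) = 0.8954
Step 3: prox(x) = [-1.7706, -6.8698, 0.301, -0.3092]
||prox(x)|| = 7.1075
Step 4: Proximal objective.
0.5*||prox-x||^2 = 0.3445
lambda*||prox|| = 5.8992
Total = 6.2437


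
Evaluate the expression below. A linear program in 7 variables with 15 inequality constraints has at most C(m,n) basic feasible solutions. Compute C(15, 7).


Each vertex corresponds to some choice of n active constraints out of m, so the number of vertices is at most C(m, n) = m! / (n!(m-n)!).
m = 15, n = 7
Numerator: 15 * 14 * 13 * 12 * 11 * 10 * 9
Denominator: 7! = 5040
C(15, 7) = 6435


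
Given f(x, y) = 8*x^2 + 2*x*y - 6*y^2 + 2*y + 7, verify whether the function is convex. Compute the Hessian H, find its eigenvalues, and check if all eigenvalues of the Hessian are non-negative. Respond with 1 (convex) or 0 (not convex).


The Hessian of f(x,y) = 8*x^2 + 2*x*y - 6*y^2 + 2*y + 7 is:
H = [[16, 2], [2, -12]]
Trace = 16 - 12 = 4
Determinant = 16*-12 - (2)^2 = -196
Discriminant = (4)^2 - 4*-196 = 800.0
Eigenvalues: lambda_1 = -12.1421, lambda_2 = 16.1421
The function is not convex.

0


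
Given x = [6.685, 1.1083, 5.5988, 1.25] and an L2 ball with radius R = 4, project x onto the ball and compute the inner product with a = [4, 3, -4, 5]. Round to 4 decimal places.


Step 1: Compute ||x|| (intermediates to 6 decimals).
||x|| = sqrt(6.685^2 + 1.1083^2 + 5.5988^2 + 1.25^2) = 8.878435
Step 2: Project.
Since ||x|| > R, scale = R/||x|| = 4/8.878435 = 0.45053, proj(x) = scale * x
proj(x) = [3.011793, 0.499322, 2.522427, 0.563163]
Step 3: Dot product.
a^T * proj(x) = 4*3.011793 + 3*0.499322 - 4*2.522427 + 5*0.563163 = 6.2712


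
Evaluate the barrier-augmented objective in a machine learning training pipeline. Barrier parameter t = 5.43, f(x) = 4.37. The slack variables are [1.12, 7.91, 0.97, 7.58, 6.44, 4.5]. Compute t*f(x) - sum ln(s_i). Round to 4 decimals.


Step 1: Compute log-barrier.
ln values: [0.1133, 2.0681, -0.0305, 2.0255, 1.8625, 1.5041]
phi = -(0.1133 + 2.0681 - 0.0305 + 2.0255 + 1.8625 + 1.5041) = -7.5431
Step 2: Compute augmented objective.
t*f(x) = 5.43*4.37 = 23.7291
Total = 23.7291 - 7.5431 = 16.186


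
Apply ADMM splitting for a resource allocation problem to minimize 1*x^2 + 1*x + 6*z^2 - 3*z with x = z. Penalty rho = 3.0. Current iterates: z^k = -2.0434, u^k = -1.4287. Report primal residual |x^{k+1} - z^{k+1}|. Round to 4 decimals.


ADMM iteration with rho = 3.0, z^k = -2.0434, u^k = -1.4287
Step 1: x-update.
Minimize 1*x^2 + 1*x + (3.0/2)*(x + 2.0434 - 1.4287)^2
FOC: (2*1 + 3.0)*x = -1 + 3.0*(-2.0434 + 1.4287)
x^{k+1} = -0.5688
Step 2: z-update.
Minimize 6*z^2 - 3*z + (3.0/2)*(-0.5688 - z - 1.4287)^2
FOC: (2*6 + 3.0)*z = 3 + 3.0*(-0.5688 - 1.4287)
z^{k+1} = -0.1995
Step 3: u-update.
u^{k+1} = -1.4287 - 0.5688 + 0.1995 = -1.798
Step 4: Primal residual = |-0.5688 + 0.1995| = 0.3693


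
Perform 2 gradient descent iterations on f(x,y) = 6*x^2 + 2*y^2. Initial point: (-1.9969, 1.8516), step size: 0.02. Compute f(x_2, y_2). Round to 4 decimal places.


Gradient descent on f(x,y) = 6*x^2 + 2*y^2.
Starting point: (-1.9969, 1.8516), alpha = 0.02
Step 1: grad_x = 2*6*-1.9969 = -23.9628, grad_y = 2*2*1.8516 = 7.4064
  x_1 = -1.9969 - 0.02*-23.9628 = -1.5176
  y_1 = 1.8516 - 0.02*7.4064 = 1.7035
Step 2: grad_x = 2*6*-1.5176 = -18.2117, grad_y = 2*2*1.7035 = 6.8139
  x_2 = -1.5176 - 0.02*-18.2117 = -1.1534
  y_2 = 1.7035 - 0.02*6.8139 = 1.5672
f(-1.1534, 1.5672) = 6*(-1.1534)^2 + 2*1.5672^2 = 12.8943


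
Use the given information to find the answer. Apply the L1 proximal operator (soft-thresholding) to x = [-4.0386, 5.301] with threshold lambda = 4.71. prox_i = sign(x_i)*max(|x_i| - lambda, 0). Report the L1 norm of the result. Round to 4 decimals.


Soft-thresholding with lambda = 4.71:
prox(-4.0386) = sign(-4.0386)*max(|-4.0386| - 4.71, 0) = 0.0
prox(5.301) = sign(5.301)*max(|5.301| - 4.71, 0) = 0.591
prox(x) = [0.0, 0.591]
||prox(x)||_1 = 0.0 + 0.591 = 0.591


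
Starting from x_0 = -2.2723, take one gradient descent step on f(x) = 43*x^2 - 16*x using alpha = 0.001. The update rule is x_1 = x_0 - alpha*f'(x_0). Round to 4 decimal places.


We compute the gradient at x_0 and apply the update.
f'(x) = 86*x - 16
f'(-2.2723) = 86*-2.2723 - 16 = -211.4178
x_1 = -2.2723 - 0.001*-211.4178 = -2.0609


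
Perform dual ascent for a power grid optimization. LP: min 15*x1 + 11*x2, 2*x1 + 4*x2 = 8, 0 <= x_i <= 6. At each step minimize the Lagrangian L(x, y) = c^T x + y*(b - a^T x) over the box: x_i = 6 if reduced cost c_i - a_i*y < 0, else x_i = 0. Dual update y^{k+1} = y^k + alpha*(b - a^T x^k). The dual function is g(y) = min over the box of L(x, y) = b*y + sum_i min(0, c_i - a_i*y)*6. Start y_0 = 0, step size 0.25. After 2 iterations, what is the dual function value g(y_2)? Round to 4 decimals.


Dual ascent for LP: min 15*x1 + 11*x2, 2*x1 + 4*x2 = 8, 0 <= x_i <= 6
Step 1: y^k = 0.0, reduced costs: (15.0, 11.0)
  x^k = (0.0, 0.0), subgradient = b - a^T x = 8.0
  y^{k+1} = 0.0 + 0.25*8.0 = 2.0
Step 2: y^k = 2.0, reduced costs: (11.0, 3.0)
  x^k = (0.0, 0.0), subgradient = b - a^T x = 8.0
  y^{k+1} = 2.0 + 0.25*8.0 = 4.0
Dual objective at y_2 = 4.0: reduced costs (7.0, -5.0), box minimizer x = (0.0, 6.0)
g(y_2) = b*y + (c1 - a1*y)*x1 + (c2 - a2*y)*x2 = 8*4.0 + 7.0*0.0 + (-5.0)*6.0 = 32.0 + 0.0 - 30.0 = 2.0


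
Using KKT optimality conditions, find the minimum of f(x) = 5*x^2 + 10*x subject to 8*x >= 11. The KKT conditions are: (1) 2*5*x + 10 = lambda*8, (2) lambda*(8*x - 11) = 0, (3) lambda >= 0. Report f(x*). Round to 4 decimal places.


Step 1: Try lambda = 0 (constraint inactive).
x_unc = -10/(2*5) = -1.0
Check: 8*-1.0 = -8.0 < 11 -- violated!
Step 2: Constraint must be active: 8*x = 11
x* = 11/8 = 1.375
lambda = (2*5*1.375 + 10)/8 = 2.9688
Step 3: Compute optimal value.
f(x*) = 5*1.375^2 + 10*1.375 = 23.2031


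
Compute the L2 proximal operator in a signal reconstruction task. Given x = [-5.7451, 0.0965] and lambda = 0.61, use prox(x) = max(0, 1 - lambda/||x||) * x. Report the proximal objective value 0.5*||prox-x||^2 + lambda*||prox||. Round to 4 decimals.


Step 1: Compute ||x||.
||x|| = 5.7459
Step 2: Compute scaling factor.
scale = max(0, 1 - 0.61/5.7459) = 0.8938
Step 3: prox(x) = [-5.1352, 0.0863]
||prox(x)|| = 5.1359
Step 4: Proximal objective.
0.5*||prox-x||^2 = 0.1861
lambda*||prox|| = 3.1329
Total = 3.319


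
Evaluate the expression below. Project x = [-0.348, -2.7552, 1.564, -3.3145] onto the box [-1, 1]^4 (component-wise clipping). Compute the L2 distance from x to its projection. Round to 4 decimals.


Project each component onto [-1, 1].
clip(-0.348) = -0.348, clip(-2.7552) = -1.0, clip(1.564) = 1.0, clip(-3.3145) = -1.0
Projection = [-0.348, -1.0, 1.0, -1.0]
Squared diffs: [0.0, 3.0807, 0.3181, 5.3569]
Distance = sqrt(8.7557) = 2.959


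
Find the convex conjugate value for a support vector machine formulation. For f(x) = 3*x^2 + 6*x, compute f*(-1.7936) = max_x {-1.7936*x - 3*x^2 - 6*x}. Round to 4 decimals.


f*(y) = sup_x {y*x - a*x^2 - b*x} = sup_x {(y-b)*x - a*x^2}
FOC: (y - b) - 2a*x = 0 => x* = (y - b)/(2a)
x* = (-1.7936 - 6)/(2*3) = -1.2989
f*(-1.7936) = (y-b)^2/(4a) = (-1.7936 - 6)^2/(4*3)
= 60.7402/12 = 5.0617


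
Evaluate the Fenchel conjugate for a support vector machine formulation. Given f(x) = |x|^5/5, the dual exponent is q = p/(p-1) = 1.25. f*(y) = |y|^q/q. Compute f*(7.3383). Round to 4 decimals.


The conjugate exponent q satisfies 1/p + 1/q = 1.
p = 5, so q = 5/(5 - 1) = 1.25
|y|^q = 7.3383^1.25 = 12.078
f*(7.3383) = 12.078 / 1.25 = 9.6624


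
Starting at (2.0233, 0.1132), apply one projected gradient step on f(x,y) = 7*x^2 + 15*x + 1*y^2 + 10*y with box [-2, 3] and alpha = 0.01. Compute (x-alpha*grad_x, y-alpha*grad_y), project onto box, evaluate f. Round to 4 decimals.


Step 1: Compute gradient at (2.0233, 0.1132).
grad_x = 2*7*2.0233 + 15 = 43.3262
grad_y = 2*1*0.1132 + 10 = 10.2264
Step 2: Gradient step.
x_raw = 2.0233 - 0.01*43.3262 = 1.59
y_raw = 0.1132 - 0.01*10.2264 = 0.0109
Step 3: Project onto [-2, 3].
x_proj = clip(1.59) = 1.59
y_proj = clip(0.0109) = 0.0109
Step 4: Evaluate f.
f(1.59, 0.0109) = 41.6576


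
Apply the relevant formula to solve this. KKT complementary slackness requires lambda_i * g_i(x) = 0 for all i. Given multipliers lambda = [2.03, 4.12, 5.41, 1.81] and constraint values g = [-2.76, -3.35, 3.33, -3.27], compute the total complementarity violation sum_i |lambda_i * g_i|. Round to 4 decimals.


KKT complementary slackness check:
lambda_1 * g_1 = 2.03 * -2.76 = -5.6028
lambda_2 * g_2 = 4.12 * -3.35 = -13.802
lambda_3 * g_3 = 5.41 * 3.33 = 18.0153
lambda_4 * g_4 = 1.81 * -3.27 = -5.9187
Total violation = 5.6028 + 13.802 + 18.0153 + 5.9187 = 43.3388


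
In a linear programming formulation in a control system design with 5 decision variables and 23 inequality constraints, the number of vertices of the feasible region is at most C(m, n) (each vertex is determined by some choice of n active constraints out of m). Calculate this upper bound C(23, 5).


Each vertex corresponds to some choice of n active constraints out of m, so the number of vertices is at most C(m, n) = m! / (n!(m-n)!).
m = 23, n = 5
Numerator: 23 * 22 * 21 * 20 * 19
Denominator: 5! = 120
C(23, 5) = 33649


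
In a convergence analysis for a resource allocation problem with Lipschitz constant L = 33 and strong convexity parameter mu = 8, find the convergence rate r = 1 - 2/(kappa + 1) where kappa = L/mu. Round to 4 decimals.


Step 1: Compute the condition number.
kappa = L/mu = 33/8 = 4.125
Step 2: Compute the convergence rate.
r = 1 - 2/(kappa + 1) = 1 - 2*mu/(L + mu) = (L - mu)/(L + mu) = 25/41 = 0.6098


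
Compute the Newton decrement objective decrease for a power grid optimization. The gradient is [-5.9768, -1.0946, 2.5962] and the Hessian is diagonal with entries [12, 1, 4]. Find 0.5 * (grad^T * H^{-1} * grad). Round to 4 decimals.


Step 1: H is diagonal, so H^(-1) * g = [-0.4981, -1.0946, 0.6491].
Step 2: g^T H^(-1) g = sum_i g_i^2 / H_ii
  = (-5.9768)^2/12 + (-1.0946)^2/1 + (2.5962)^2/4
  = 2.9768 + 1.1981 + 1.6851 = 5.8601
Step 3: Objective decrease = 0.5 * g^T H^(-1) g = 2.93


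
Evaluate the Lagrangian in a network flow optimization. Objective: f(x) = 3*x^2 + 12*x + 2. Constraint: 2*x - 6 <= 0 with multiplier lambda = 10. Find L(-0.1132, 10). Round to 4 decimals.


Step 1: Evaluate f(x).
f(-0.1132) = 3*(-0.1132)^2 + 12*(-0.1132) + 2 = 0.68
Step 2: Evaluate g(x).
g(-0.1132) = 2*-0.1132 - 6 = -6.2264
Step 3: Compute Lagrangian.
L = 0.68 + 10*-6.2264 = -61.584


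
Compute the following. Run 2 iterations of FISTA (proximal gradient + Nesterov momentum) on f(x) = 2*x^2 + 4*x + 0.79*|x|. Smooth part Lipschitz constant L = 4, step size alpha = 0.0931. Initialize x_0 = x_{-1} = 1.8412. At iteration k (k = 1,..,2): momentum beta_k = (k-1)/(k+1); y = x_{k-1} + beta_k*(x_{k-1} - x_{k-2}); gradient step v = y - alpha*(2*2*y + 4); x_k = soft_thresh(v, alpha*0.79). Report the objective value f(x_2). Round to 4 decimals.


FISTA on f(x) = 2*x^2 + 4*x + 0.79*|x|
L = 4, alpha = 0.0931
Iteration 1: beta = 0.0, y = 1.8412 + 0.0*(1.8412 - 1.8412) = 1.8412
  grad(y) = 11.3648, v = y - alpha*grad = 0.7831
  prox(v) = soft_thresh(0.7831, 0.0735) = 0.7096
Iteration 2: beta = 0.3333, y = 0.7096 + 0.3333*(0.7096 - 1.8412) = 0.3324
  grad(y) = 5.3295, v = y - alpha*grad = -0.1638
  prox(v) = soft_thresh(-0.1638, 0.0735) = -0.0902
f(x_2) = 2*(-0.0902)^2 + 4*(-0.0902) + 0.79*|-0.0902| = -0.2734


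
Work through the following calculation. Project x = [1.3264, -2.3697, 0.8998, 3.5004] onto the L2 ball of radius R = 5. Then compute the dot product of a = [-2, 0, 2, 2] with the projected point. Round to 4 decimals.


Step 1: Compute ||x|| (intermediates to 6 decimals).
||x|| = sqrt(1.3264^2 + (-2.3697)^2 + 0.8998^2 + 3.5004^2) = 4.520758
Step 2: Project.
Since ||x|| <= R, proj = x (no scaling needed).
proj(x) = [1.3264, -2.3697, 0.8998, 3.5004]
Step 3: Dot product.
a^T * proj(x) = -2*1.3264 + 0*(-2.3697) + 2*0.8998 + 2*3.5004 = 6.1476


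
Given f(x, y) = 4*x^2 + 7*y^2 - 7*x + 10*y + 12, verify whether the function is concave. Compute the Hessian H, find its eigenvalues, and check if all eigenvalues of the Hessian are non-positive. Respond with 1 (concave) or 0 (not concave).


The Hessian of f(x,y) = 4*x^2 + 7*y^2 - 7*x + 10*y + 12 is:
H = [[8, 0], [0, 14]]
Trace = 8 + 14 = 22
Determinant = 8*14 - (0)^2 = 112
Discriminant = (22)^2 - 4*112 = 36.0
Eigenvalues: lambda_1 = 8.0, lambda_2 = 14.0
The function is not concave.

0


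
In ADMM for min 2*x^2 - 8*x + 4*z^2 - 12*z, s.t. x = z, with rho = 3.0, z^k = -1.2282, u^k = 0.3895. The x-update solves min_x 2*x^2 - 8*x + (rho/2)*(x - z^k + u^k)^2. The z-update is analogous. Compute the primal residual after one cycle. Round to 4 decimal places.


ADMM iteration with rho = 3.0, z^k = -1.2282, u^k = 0.3895
Step 1: x-update.
Minimize 2*x^2 - 8*x + (3.0/2)*(x + 1.2282 + 0.3895)^2
FOC: (2*2 + 3.0)*x = 8 + 3.0*(-1.2282 - 0.3895)
x^{k+1} = 0.4496
Step 2: z-update.
Minimize 4*z^2 - 12*z + (3.0/2)*(0.4496 - z + 0.3895)^2
FOC: (2*4 + 3.0)*z = 12 + 3.0*(0.4496 + 0.3895)
z^{k+1} = 1.3197
Step 3: u-update.
u^{k+1} = 0.3895 + 0.4496 - 1.3197 = -0.4807
Step 4: Primal residual = |0.4496 - 1.3197| = 0.8702


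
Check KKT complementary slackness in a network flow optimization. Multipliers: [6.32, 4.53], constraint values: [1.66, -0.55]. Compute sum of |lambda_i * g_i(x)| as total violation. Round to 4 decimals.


KKT complementary slackness check:
lambda_1 * g_1 = 6.32 * 1.66 = 10.4912
lambda_2 * g_2 = 4.53 * -0.55 = -2.4915
Total violation = 10.4912 + 2.4915 = 12.9827


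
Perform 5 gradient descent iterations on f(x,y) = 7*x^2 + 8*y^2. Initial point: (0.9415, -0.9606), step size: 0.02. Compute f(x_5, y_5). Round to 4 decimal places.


Gradient descent on f(x,y) = 7*x^2 + 8*y^2.
Starting point: (0.9415, -0.9606), alpha = 0.02
Step 1: grad_x = 2*7*0.9415 = 13.181, grad_y = 2*8*-0.9606 = -15.3696
  x_1 = 0.9415 - 0.02*13.181 = 0.6779
  y_1 = -0.9606 - 0.02*-15.3696 = -0.6532
Step 2: grad_x = 2*7*0.6779 = 9.4903, grad_y = 2*8*-0.6532 = -10.4513
  x_2 = 0.6779 - 0.02*9.4903 = 0.4881
  y_2 = -0.6532 - 0.02*-10.4513 = -0.4442
Step 3: grad_x = 2*7*0.4881 = 6.833, grad_y = 2*8*-0.4442 = -7.1069
  x_3 = 0.4881 - 0.02*6.833 = 0.3514
  y_3 = -0.4442 - 0.02*-7.1069 = -0.302
Step 4: grad_x = 2*7*0.3514 = 4.9198, grad_y = 2*8*-0.302 = -4.8327
  x_4 = 0.3514 - 0.02*4.9198 = 0.253
  y_4 = -0.302 - 0.02*-4.8327 = -0.2054
Step 5: grad_x = 2*7*0.253 = 3.5422, grad_y = 2*8*-0.2054 = -3.2862
  x_5 = 0.253 - 0.02*3.5422 = 0.1822
  y_5 = -0.2054 - 0.02*-3.2862 = -0.1397
f(0.1822, -0.1397) = 7*0.1822^2 + 8*(-0.1397)^2 = 0.3884


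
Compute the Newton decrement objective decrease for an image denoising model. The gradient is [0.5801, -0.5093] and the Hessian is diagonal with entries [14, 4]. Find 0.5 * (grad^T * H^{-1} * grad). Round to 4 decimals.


Step 1: H is diagonal, so H^(-1) * g = [0.0414, -0.1273].
Step 2: g^T H^(-1) g = sum_i g_i^2 / H_ii
  = (0.5801)^2/14 + (-0.5093)^2/4
  = 0.024 + 0.0648 = 0.0889
Step 3: Objective decrease = 0.5 * g^T H^(-1) g = 0.0444


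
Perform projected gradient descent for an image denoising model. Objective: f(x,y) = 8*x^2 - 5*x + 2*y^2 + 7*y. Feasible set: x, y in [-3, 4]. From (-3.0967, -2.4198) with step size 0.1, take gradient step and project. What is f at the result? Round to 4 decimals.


Step 1: Compute gradient at (-3.0967, -2.4198).
grad_x = 2*8*-3.0967 - 5 = -54.5472
grad_y = 2*2*-2.4198 + 7 = -2.6792
Step 2: Gradient step.
x_raw = -3.0967 - 0.1*-54.5472 = 2.358
y_raw = -2.4198 - 0.1*-2.6792 = -2.1519
Step 3: Project onto [-3, 4].
x_proj = clip(2.358) = 2.358
y_proj = clip(-2.1519) = -2.1519
Step 4: Evaluate f.
f(2.358, -2.1519) = 26.89


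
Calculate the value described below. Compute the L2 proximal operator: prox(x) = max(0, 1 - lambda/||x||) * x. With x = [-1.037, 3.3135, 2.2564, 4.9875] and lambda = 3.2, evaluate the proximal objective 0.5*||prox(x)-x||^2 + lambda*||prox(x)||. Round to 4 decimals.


Step 1: Compute ||x||.
||x|| = 6.4824
Step 2: Compute scaling factor.
scale = max(0, 1 - 3.2/6.4824) = 0.5064
Step 3: prox(x) = [-0.5251, 1.6778, 1.1425, 2.5254]
||prox(x)|| = 3.2824
Step 4: Proximal objective.
0.5*||prox-x||^2 = 5.12
lambda*||prox|| = 10.5037
Total = 15.6236


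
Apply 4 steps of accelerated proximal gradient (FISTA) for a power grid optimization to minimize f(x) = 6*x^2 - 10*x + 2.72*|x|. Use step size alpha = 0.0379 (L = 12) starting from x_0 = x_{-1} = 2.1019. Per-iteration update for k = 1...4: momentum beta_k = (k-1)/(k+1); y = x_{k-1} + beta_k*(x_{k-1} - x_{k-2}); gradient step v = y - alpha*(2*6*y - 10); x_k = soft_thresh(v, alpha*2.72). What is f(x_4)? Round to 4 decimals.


FISTA on f(x) = 6*x^2 - 10*x + 2.72*|x|
L = 12, alpha = 0.0379
Iteration 1: beta = 0.0, y = 2.1019 + 0.0*(2.1019 - 2.1019) = 2.1019
  grad(y) = 15.2228, v = y - alpha*grad = 1.525
  prox(v) = soft_thresh(1.525, 0.1031) = 1.4219
Iteration 2: beta = 0.3333, y = 1.4219 + 0.3333*(1.4219 - 2.1019) = 1.1952
  grad(y) = 4.3423, v = y - alpha*grad = 1.0306
  prox(v) = soft_thresh(1.0306, 0.1031) = 0.9275
Iteration 3: beta = 0.5, y = 0.9275 + 0.5*(0.9275 - 1.4219) = 0.6804
  grad(y) = -1.8357, v = y - alpha*grad = 0.7499
  prox(v) = soft_thresh(0.7499, 0.1031) = 0.6468
Iteration 4: beta = 0.6, y = 0.6468 + 0.6*(0.6468 - 0.9275) = 0.4784
  grad(y) = -4.2588, v = y - alpha*grad = 0.6398
  prox(v) = soft_thresh(0.6398, 0.1031) = 0.5368
f(x_4) = 6*0.5368^2 - 10*0.5368 + 2.72*|0.5368| = -2.1789


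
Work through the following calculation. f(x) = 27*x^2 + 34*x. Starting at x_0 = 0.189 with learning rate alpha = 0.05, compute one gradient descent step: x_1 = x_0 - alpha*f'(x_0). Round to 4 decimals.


We compute the gradient at x_0 and apply the update.
f'(x) = 54*x + 34
f'(0.189) = 54*0.189 + 34 = 44.206
x_1 = 0.189 - 0.05*44.206 = -2.0213


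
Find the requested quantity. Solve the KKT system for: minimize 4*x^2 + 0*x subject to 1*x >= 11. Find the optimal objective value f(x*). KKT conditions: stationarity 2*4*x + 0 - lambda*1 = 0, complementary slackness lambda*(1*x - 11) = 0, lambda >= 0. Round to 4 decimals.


Step 1: Try lambda = 0 (constraint inactive).
x_unc = 0/(2*4) = 0.0
Check: 1*0.0 = 0.0 < 11 -- violated!
Step 2: Constraint must be active: 1*x = 11
x* = 11/1 = 11.0
lambda = (2*4*11.0 + 0)/1 = 88.0
Step 3: Compute optimal value.
f(x*) = 4*11.0^2 + 0*11.0 = 484.0


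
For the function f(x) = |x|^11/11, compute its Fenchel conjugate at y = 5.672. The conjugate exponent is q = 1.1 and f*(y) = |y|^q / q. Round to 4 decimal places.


The conjugate exponent q satisfies 1/p + 1/q = 1.
p = 11, so q = 11/(11 - 1) = 1.1
|y|^q = 5.672^1.1 = 6.747
f*(5.672) = 6.747 / 1.1 = 6.1336


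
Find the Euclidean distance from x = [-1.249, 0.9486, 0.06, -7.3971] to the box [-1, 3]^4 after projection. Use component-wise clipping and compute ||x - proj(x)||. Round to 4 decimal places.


Project each component onto [-1, 3].
clip(-1.249) = -1.0, clip(0.9486) = 0.9486, clip(0.06) = 0.06, clip(-7.3971) = -1.0
Projection = [-1.0, 0.9486, 0.06, -1.0]
Squared diffs: [0.062, 0.0, 0.0, 40.9229]
Distance = sqrt(40.9849) = 6.4019


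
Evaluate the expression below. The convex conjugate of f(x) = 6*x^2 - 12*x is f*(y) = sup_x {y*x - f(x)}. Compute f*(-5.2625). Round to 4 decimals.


f*(y) = sup_x {y*x - a*x^2 - b*x} = sup_x {(y-b)*x - a*x^2}
FOC: (y - b) - 2a*x = 0 => x* = (y - b)/(2a)
x* = (-5.2625 + 12)/(2*6) = 0.5615
f*(-5.2625) = (y-b)^2/(4a) = (-5.2625 + 12)^2/(4*6)
= 45.3939/24 = 1.8914


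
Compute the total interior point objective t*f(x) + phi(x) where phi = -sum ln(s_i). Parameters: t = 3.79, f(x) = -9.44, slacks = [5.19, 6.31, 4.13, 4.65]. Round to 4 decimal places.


Step 1: Compute log-barrier.
ln values: [1.6467, 1.8421, 1.4183, 1.5369]
phi = -(1.6467 + 1.8421 + 1.4183 + 1.5369) = -6.444
Step 2: Compute augmented objective.
t*f(x) = 3.79*-9.44 = -35.7776
Total = -35.7776 - 6.444 = -42.2216


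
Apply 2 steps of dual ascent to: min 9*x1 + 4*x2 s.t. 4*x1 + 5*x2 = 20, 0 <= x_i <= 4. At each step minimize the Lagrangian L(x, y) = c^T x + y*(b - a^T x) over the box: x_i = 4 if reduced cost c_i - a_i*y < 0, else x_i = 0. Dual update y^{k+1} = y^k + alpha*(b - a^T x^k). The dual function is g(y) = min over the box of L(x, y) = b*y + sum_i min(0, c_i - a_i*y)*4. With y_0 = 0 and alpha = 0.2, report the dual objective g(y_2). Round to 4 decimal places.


Dual ascent for LP: min 9*x1 + 4*x2, 4*x1 + 5*x2 = 20, 0 <= x_i <= 4
Step 1: y^k = 0.0, reduced costs: (9.0, 4.0)
  x^k = (0.0, 0.0), subgradient = b - a^T x = 20.0
  y^{k+1} = 0.0 + 0.2*20.0 = 4.0
Step 2: y^k = 4.0, reduced costs: (-7.0, -16.0)
  x^k = (4.0, 4.0), subgradient = b - a^T x = -16.0
  y^{k+1} = 4.0 + 0.2*-16.0 = 0.8
Dual objective at y_2 = 0.8: reduced costs (5.8, 0.0), box minimizer x = (0.0, 0.0)
g(y_2) = b*y + (c1 - a1*y)*x1 + (c2 - a2*y)*x2 = 20*0.8 + 5.8*0.0 + 0.0*0.0 = 16.0 + 0.0 + 0.0 = 16.0


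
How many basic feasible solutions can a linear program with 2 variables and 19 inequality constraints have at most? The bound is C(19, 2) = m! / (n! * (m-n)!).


Each vertex corresponds to some choice of n active constraints out of m, so the number of vertices is at most C(m, n) = m! / (n!(m-n)!).
m = 19, n = 2
Numerator: 19 * 18
Denominator: 2! = 2
C(19, 2) = 171


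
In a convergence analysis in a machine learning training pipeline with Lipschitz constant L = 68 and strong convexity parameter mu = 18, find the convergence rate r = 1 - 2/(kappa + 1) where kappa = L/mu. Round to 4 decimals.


Step 1: Compute the condition number.
kappa = L/mu = 68/18 = 3.7778
Step 2: Compute the convergence rate.
r = 1 - 2/(kappa + 1) = 1 - 2*mu/(L + mu) = (L - mu)/(L + mu) = 50/86 = 0.5814


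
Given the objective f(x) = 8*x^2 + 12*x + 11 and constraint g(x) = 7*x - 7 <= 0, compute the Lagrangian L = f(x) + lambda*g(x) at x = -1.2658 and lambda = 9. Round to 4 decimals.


Step 1: Evaluate f(x).
f(-1.2658) = 8*(-1.2658)^2 + 12*(-1.2658) + 11 = 8.6284
Step 2: Evaluate g(x).
g(-1.2658) = 7*-1.2658 - 7 = -15.8606
Step 3: Compute Lagrangian.
L = 8.6284 + 9*-15.8606 = -134.117


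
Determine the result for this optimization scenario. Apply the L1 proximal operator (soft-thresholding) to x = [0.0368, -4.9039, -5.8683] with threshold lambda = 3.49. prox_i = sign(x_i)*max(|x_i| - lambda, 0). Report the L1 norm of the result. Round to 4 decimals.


Soft-thresholding with lambda = 3.49:
prox(0.0368) = sign(0.0368)*max(|0.0368| - 3.49, 0) = 0.0
prox(-4.9039) = sign(-4.9039)*max(|-4.9039| - 3.49, 0) = -1.4139
prox(-5.8683) = sign(-5.8683)*max(|-5.8683| - 3.49, 0) = -2.3783
prox(x) = [0.0, -1.4139, -2.3783]
||prox(x)||_1 = 0.0 + 1.4139 + 2.3783 = 3.7922


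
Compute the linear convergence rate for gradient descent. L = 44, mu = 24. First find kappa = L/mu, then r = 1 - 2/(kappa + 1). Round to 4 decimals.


Step 1: Compute the condition number.
kappa = L/mu = 44/24 = 1.8333
Step 2: Compute the convergence rate.
r = 1 - 2/(kappa + 1) = 1 - 2*mu/(L + mu) = (L - mu)/(L + mu) = 20/68 = 0.2941


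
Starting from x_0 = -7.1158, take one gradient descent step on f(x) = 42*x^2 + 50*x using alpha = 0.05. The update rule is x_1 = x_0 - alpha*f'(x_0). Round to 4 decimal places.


We compute the gradient at x_0 and apply the update.
f'(x) = 84*x + 50
f'(-7.1158) = 84*-7.1158 + 50 = -547.7272
x_1 = -7.1158 - 0.05*-547.7272 = 20.2706


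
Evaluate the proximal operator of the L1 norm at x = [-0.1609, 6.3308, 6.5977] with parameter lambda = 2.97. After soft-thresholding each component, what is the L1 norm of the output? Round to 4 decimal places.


Soft-thresholding with lambda = 2.97:
prox(-0.1609) = sign(-0.1609)*max(|-0.1609| - 2.97, 0) = 0.0
prox(6.3308) = sign(6.3308)*max(|6.3308| - 2.97, 0) = 3.3608
prox(6.5977) = sign(6.5977)*max(|6.5977| - 2.97, 0) = 3.6277
prox(x) = [0.0, 3.3608, 3.6277]
||prox(x)||_1 = 0.0 + 3.3608 + 3.6277 = 6.9885


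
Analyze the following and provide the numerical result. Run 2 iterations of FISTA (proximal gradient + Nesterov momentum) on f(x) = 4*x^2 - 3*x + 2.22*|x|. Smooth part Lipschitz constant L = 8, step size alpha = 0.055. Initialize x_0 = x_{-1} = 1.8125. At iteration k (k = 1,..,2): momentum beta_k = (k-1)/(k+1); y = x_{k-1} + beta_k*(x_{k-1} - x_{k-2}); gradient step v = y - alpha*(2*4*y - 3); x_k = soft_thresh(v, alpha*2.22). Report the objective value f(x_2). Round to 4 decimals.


FISTA on f(x) = 4*x^2 - 3*x + 2.22*|x|
L = 8, alpha = 0.055
Iteration 1: beta = 0.0, y = 1.8125 + 0.0*(1.8125 - 1.8125) = 1.8125
  grad(y) = 11.5, v = y - alpha*grad = 1.18
  prox(v) = soft_thresh(1.18, 0.1221) = 1.0579
Iteration 2: beta = 0.3333, y = 1.0579 + 0.3333*(1.0579 - 1.8125) = 0.8064
  grad(y) = 3.4509, v = y - alpha*grad = 0.6166
  prox(v) = soft_thresh(0.6166, 0.1221) = 0.4945
f(x_2) = 4*0.4945^2 - 3*0.4945 + 2.22*|0.4945| = 0.5923


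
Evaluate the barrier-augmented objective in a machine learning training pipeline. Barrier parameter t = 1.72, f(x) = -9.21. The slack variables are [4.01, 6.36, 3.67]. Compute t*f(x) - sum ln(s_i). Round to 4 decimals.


Step 1: Compute log-barrier.
ln values: [1.3888, 1.85, 1.3002]
phi = -(1.3888 + 1.85 + 1.3002) = -4.539
Step 2: Compute augmented objective.
t*f(x) = 1.72*-9.21 = -15.8412
Total = -15.8412 - 4.539 = -20.3802


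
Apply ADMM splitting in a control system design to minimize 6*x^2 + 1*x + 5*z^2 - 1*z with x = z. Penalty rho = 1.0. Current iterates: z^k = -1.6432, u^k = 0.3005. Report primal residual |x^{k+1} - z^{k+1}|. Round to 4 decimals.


ADMM iteration with rho = 1.0, z^k = -1.6432, u^k = 0.3005
Step 1: x-update.
Minimize 6*x^2 + 1*x + (1.0/2)*(x + 1.6432 + 0.3005)^2
FOC: (2*6 + 1.0)*x = -1 + 1.0*(-1.6432 - 0.3005)
x^{k+1} = -0.2264
Step 2: z-update.
Minimize 5*z^2 - 1*z + (1.0/2)*(-0.2264 - z + 0.3005)^2
FOC: (2*5 + 1.0)*z = 1 + 1.0*(-0.2264 + 0.3005)
z^{k+1} = 0.0976
Step 3: u-update.
u^{k+1} = 0.3005 - 0.2264 - 0.0976 = -0.0236
Step 4: Primal residual = |-0.2264 - 0.0976| = 0.3241


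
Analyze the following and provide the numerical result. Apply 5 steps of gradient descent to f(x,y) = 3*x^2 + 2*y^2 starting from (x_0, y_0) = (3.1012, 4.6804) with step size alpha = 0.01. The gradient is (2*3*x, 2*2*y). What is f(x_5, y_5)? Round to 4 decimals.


Gradient descent on f(x,y) = 3*x^2 + 2*y^2.
Starting point: (3.1012, 4.6804), alpha = 0.01
Step 1: grad_x = 2*3*3.1012 = 18.6072, grad_y = 2*2*4.6804 = 18.7216
  x_1 = 3.1012 - 0.01*18.6072 = 2.9151
  y_1 = 4.6804 - 0.01*18.7216 = 4.4932
Step 2: grad_x = 2*3*2.9151 = 17.4908, grad_y = 2*2*4.4932 = 17.9727
  x_2 = 2.9151 - 0.01*17.4908 = 2.7402
  y_2 = 4.4932 - 0.01*17.9727 = 4.3135
Step 3: grad_x = 2*3*2.7402 = 16.4413, grad_y = 2*2*4.3135 = 17.2538
  x_3 = 2.7402 - 0.01*16.4413 = 2.5758
  y_3 = 4.3135 - 0.01*17.2538 = 4.1409
Step 4: grad_x = 2*3*2.5758 = 15.4548, grad_y = 2*2*4.1409 = 16.5637
  x_4 = 2.5758 - 0.01*15.4548 = 2.4213
  y_4 = 4.1409 - 0.01*16.5637 = 3.9753
Step 5: grad_x = 2*3*2.4213 = 14.5276, grad_y = 2*2*3.9753 = 15.9011
  x_5 = 2.4213 - 0.01*14.5276 = 2.276
  y_5 = 3.9753 - 0.01*15.9011 = 3.8163
f(2.276, 3.8163) = 3*2.276^2 + 2*3.8163^2 = 44.6681


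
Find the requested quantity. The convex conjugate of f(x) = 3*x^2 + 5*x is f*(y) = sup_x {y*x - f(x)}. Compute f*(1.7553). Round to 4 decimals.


f*(y) = sup_x {y*x - a*x^2 - b*x} = sup_x {(y-b)*x - a*x^2}
FOC: (y - b) - 2a*x = 0 => x* = (y - b)/(2a)
x* = (1.7553 - 5)/(2*3) = -0.5408
f*(1.7553) = (y-b)^2/(4a) = (1.7553 - 5)^2/(4*3)
= 10.5281/12 = 0.8773


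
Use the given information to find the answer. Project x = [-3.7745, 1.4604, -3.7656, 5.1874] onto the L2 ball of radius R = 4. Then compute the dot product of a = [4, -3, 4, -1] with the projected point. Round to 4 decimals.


Step 1: Compute ||x|| (intermediates to 6 decimals).
||x|| = sqrt((-3.7745)^2 + 1.4604^2 + (-3.7656)^2 + 5.1874^2) = 7.580797
Step 2: Project.
Since ||x|| > R, scale = R/||x|| = 4/7.580797 = 0.527649, proj(x) = scale * x
proj(x) = [-1.991611, 0.770579, -1.986915, 2.737126]
Step 3: Dot product.
a^T * proj(x) = 4*(-1.991611) - 3*0.770579 + 4*(-1.986915) - 1*2.737126 = -20.963


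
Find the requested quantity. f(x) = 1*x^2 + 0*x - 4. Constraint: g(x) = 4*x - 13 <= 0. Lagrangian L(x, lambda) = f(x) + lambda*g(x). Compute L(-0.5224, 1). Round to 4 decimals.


Step 1: Evaluate f(x).
f(-0.5224) = 1*(-0.5224)^2 + 0*(-0.5224) - 4 = -3.7271
Step 2: Evaluate g(x).
g(-0.5224) = 4*-0.5224 - 13 = -15.0896
Step 3: Compute Lagrangian.
L = -3.7271 + 1*-15.0896 = -18.8167


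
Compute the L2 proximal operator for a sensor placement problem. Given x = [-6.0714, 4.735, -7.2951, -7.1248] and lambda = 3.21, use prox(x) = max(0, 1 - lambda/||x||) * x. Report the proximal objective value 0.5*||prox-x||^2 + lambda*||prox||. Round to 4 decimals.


Step 1: Compute ||x||.
||x|| = 12.7775
Step 2: Compute scaling factor.
scale = max(0, 1 - 3.21/12.7775) = 0.7488
Step 3: prox(x) = [-4.5461, 3.5455, -5.4624, -5.3349]
||prox(x)|| = 9.5675
Step 4: Proximal objective.
0.5*||prox-x||^2 = 5.1521
lambda*||prox|| = 30.7117
Total = 35.8636


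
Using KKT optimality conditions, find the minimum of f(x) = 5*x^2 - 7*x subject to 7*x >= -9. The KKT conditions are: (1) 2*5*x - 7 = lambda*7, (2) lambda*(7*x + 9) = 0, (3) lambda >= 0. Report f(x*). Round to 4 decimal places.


Step 1: Try lambda = 0 (constraint inactive).
Stationarity: 2*5*x - 7 = 0
x* = 7/(2*5) = 0.7
Check constraint: 7*0.7 = 4.9 >= -9 -- satisfied.
Step 2: Compute optimal value.
f(x*) = 5*0.7^2 - 7*0.7 = -2.45


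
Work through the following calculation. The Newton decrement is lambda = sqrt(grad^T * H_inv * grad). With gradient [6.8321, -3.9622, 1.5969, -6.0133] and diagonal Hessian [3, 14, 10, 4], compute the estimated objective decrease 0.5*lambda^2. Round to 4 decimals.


Step 1: H is diagonal, so H^(-1) * g = [2.2774, -0.283, 0.1597, -1.5033].
Step 2: g^T H^(-1) g = sum_i g_i^2 / H_ii
  = (6.8321)^2/3 + (-3.9622)^2/14 + (1.5969)^2/10 + (-6.0133)^2/4
  = 15.5592 + 1.1214 + 0.255 + 9.0399 = 25.9755
Step 3: Objective decrease = 0.5 * g^T H^(-1) g = 12.9878


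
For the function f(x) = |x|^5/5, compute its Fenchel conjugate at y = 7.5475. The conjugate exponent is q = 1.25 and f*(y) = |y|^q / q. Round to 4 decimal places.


The conjugate exponent q satisfies 1/p + 1/q = 1.
p = 5, so q = 5/(5 - 1) = 1.25
|y|^q = 7.5475^1.25 = 12.5099
f*(7.5475) = 12.5099 / 1.25 = 10.0079


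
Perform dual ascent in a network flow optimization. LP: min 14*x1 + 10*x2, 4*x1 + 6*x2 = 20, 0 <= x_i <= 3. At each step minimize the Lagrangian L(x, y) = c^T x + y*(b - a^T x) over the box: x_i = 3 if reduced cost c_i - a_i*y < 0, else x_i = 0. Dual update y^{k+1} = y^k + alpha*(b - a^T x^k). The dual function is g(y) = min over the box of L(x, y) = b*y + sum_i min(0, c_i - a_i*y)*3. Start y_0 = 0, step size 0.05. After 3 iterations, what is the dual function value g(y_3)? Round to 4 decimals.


Dual ascent for LP: min 14*x1 + 10*x2, 4*x1 + 6*x2 = 20, 0 <= x_i <= 3
Step 1: y^k = 0.0, reduced costs: (14.0, 10.0)
  x^k = (0.0, 0.0), subgradient = b - a^T x = 20.0
  y^{k+1} = 0.0 + 0.05*20.0 = 1.0
Step 2: y^k = 1.0, reduced costs: (10.0, 4.0)
  x^k = (0.0, 0.0), subgradient = b - a^T x = 20.0
  y^{k+1} = 1.0 + 0.05*20.0 = 2.0
Step 3: y^k = 2.0, reduced costs: (6.0, -2.0)
  x^k = (0.0, 3.0), subgradient = b - a^T x = 2.0
  y^{k+1} = 2.0 + 0.05*2.0 = 2.1
Dual objective at y_3 = 2.1: reduced costs (5.6, -2.6), box minimizer x = (0.0, 3.0)
g(y_3) = b*y + (c1 - a1*y)*x1 + (c2 - a2*y)*x2 = 20*2.1 + 5.6*0.0 + (-2.6)*3.0 = 42.0 + 0.0 - 7.8 = 34.2


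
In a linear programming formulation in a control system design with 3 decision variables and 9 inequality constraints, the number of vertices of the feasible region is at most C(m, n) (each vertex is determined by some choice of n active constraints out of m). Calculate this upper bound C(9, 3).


Each vertex corresponds to some choice of n active constraints out of m, so the number of vertices is at most C(m, n) = m! / (n!(m-n)!).
m = 9, n = 3
Numerator: 9 * 8 * 7
Denominator: 3! = 6
C(9, 3) = 84


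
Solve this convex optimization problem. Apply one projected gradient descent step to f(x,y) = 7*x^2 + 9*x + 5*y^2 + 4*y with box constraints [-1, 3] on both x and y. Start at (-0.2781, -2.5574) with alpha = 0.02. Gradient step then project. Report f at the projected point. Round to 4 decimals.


Step 1: Compute gradient at (-0.2781, -2.5574).
grad_x = 2*7*-0.2781 + 9 = 5.1066
grad_y = 2*5*-2.5574 + 4 = -21.574
Step 2: Gradient step.
x_raw = -0.2781 - 0.02*5.1066 = -0.3802
y_raw = -2.5574 - 0.02*-21.574 = -2.1259
Step 3: Project onto [-1, 3].
x_proj = clip(-0.3802) = -0.3802
y_proj = clip(-2.1259) = -1.0
Step 4: Evaluate f.
f(-0.3802, -1.0) = -1.4101


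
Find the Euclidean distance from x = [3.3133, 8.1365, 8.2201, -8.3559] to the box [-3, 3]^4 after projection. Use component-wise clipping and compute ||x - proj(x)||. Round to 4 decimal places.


Project each component onto [-3, 3].
clip(3.3133) = 3.0, clip(8.1365) = 3.0, clip(8.2201) = 3.0, clip(-8.3559) = -3.0
Projection = [3.0, 3.0, 3.0, -3.0]
Squared diffs: [0.0982, 26.3836, 27.2494, 28.6857]
Distance = sqrt(82.4169) = 9.0784


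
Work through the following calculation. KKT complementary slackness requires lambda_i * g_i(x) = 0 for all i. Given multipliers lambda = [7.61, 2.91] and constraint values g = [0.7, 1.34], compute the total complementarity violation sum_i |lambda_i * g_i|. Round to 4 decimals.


KKT complementary slackness check:
lambda_1 * g_1 = 7.61 * 0.7 = 5.327
lambda_2 * g_2 = 2.91 * 1.34 = 3.8994
Total violation = 5.327 + 3.8994 = 9.2264
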